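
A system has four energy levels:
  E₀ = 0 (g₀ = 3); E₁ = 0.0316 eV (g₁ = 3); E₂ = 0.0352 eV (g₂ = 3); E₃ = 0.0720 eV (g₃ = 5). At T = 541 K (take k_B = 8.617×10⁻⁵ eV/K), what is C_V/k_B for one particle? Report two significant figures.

0.29

k_BT = 8.617×10⁻⁵ × 541 K = 0.04662 eV.
Eᵢ/kT = 0, 0.6778, 0.7550, 1.544.
Z = Σ gᵢe^(−Eᵢ/kT) = 3·e^(−0) + 3·e^(−0.6778) + 3·e^(−0.7550) + 5·e^(−1.544) = 3.000 + 1.523 + 1.410 + 1.068 = 7.001.
⟨E⟩ = 0.02495 eV, ⟨E²⟩ = 0.001258 eV².
C_V/k_B = (⟨E²⟩ − ⟨E⟩²)/(kT)² = (0.001258 − 0.0006225)/0.002173 = 0.29.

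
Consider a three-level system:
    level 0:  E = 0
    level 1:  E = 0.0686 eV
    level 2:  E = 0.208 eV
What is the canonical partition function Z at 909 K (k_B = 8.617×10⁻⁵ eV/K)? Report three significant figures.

k_BT = 8.617×10⁻⁵ × 909 K = 0.078329 eV.
Eᵢ/kT = 0, 0.87579, 2.6555.
Z = Σ e^(−Eᵢ/kT) = e^(−0) + e^(−0.87579) + e^(−2.6555) = 1.0000 + 0.41653 + 0.070264 = 1.4868.

Z = 1.49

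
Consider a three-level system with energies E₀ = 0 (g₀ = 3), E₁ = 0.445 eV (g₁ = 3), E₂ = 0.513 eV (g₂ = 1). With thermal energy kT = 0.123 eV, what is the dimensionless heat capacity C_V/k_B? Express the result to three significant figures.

Eᵢ/kT = 0, 3.6179, 4.1707.
Z = Σ gᵢe^(−Eᵢ/kT) = 3·e^(−0) + 3·e^(−3.6179) + 1·e^(−4.1707) = 3.0000 + 0.080517 + 0.015441 = 3.0960.
⟨E⟩ = 0.014132 eV, ⟨E²⟩ = 0.0064625 eV².
C_V/k_B = (⟨E²⟩ − ⟨E⟩²)/(kT)² = (0.0064625 − 0.00019971)/0.015129 = 0.414.

0.414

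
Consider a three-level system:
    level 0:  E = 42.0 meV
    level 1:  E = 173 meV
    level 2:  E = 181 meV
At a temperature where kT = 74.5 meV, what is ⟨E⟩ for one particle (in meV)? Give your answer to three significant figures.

Eᵢ/kT = 0.56376, 2.3221, 2.4295.
Z = Σ e^(−Eᵢ/kT) = e^(−0.56376) + e^(−2.3221) + e^(−2.4295) = 0.56907 + 0.098067 + 0.088081 = 0.75522.
⟨E⟩ = Σ Eᵢ e^(−Eᵢ/kT) / Z = (42.0·0.56907 + 173·0.098067 + 181·0.088081) / 0.75522 = 75.2 meV.

75.2 meV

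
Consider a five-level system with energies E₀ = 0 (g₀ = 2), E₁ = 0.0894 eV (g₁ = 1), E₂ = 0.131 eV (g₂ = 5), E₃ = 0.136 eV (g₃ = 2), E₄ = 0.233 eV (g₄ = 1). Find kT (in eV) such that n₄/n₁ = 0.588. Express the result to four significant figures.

n₄/n₁ = (g₄/g₁) exp[−(E₄−E₁)/kT] = 0.588.
⇒ (E₄−E₁)/kT = ln((1/1)/0.588) = ln(1.70068) = 0.531028.
kT = 0.1436 eV / 0.531028 = 0.2704 eV.

0.2704 eV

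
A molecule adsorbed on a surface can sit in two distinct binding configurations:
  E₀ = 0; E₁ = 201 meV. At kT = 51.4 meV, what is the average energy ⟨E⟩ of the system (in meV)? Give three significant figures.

3.95 meV

Eᵢ/kT = 0, 3.9105.
Z = Σ e^(−Eᵢ/kT) = e^(−0) + e^(−3.9105) = 1.0000 + 0.020030 = 1.0200.
⟨E⟩ = Σ Eᵢ e^(−Eᵢ/kT) / Z = (0·1.0000 + 201·0.020030) / 1.0200 = 3.95 meV.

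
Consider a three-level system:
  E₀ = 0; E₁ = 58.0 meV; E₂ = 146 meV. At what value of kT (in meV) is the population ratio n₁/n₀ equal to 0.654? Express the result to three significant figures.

137 meV

n₁/n₀ = exp[−(E₁−E₀)/kT] = 0.654.
⇒ (E₁−E₀)/kT = ln(1/0.654) = ln(1.5291) = 0.42468.
kT = 58.0 meV / 0.42468 = 137 meV.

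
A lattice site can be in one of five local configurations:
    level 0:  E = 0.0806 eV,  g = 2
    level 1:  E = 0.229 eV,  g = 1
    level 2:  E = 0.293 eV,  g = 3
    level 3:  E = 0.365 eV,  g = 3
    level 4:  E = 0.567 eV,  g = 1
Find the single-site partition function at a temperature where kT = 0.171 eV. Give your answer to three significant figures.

Z = 2.44

Eᵢ/kT = 0.47135, 1.3392, 1.7135, 2.1345, 3.3158.
Z = Σ gᵢe^(−Eᵢ/kT) = 2·e^(−0.47135) + 1·e^(−1.3392) + 3·e^(−1.7135) + 3·e^(−2.1345) + 1·e^(−3.3158) = 1.2483 + 0.26206 + 0.54070 + 0.35491 + 0.036305 = 2.4423.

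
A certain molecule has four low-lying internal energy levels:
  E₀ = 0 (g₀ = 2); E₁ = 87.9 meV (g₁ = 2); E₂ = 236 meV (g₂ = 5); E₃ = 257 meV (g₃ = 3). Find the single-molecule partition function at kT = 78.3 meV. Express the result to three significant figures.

Z = 3.01

Eᵢ/kT = 0, 1.1226, 3.0140, 3.2822.
Z = Σ gᵢe^(−Eᵢ/kT) = 2·e^(−0) + 2·e^(−1.1226) + 5·e^(−3.0140) + 3·e^(−3.2822) = 2.0000 + 0.65087 + 0.24547 + 0.11264 = 3.0090.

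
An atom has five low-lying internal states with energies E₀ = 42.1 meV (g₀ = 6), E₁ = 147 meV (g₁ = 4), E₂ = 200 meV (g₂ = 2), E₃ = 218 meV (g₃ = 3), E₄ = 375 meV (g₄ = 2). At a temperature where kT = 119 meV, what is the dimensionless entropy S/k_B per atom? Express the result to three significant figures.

Eᵢ/kT = 0.35378, 1.2353, 1.6807, 1.8319, 3.1513.
Z = Σ gᵢe^(−Eᵢ/kT) = 6·e^(−0.35378) + 4·e^(−1.2353) + 2·e^(−1.6807) + 3·e^(−1.8319) + 2·e^(−3.1513) = 4.2122 + 1.1630 + 0.37249 + 0.48033 + 0.085593 = 6.3136.
⟨E⟩ = Σ EᵢPᵢ = 88.634 meV.
S/k_B = ln Z + ⟨E⟩/kT = ln(6.3136) + 88.634/119 = 1.8427 + 0.74482 = 2.59.

2.59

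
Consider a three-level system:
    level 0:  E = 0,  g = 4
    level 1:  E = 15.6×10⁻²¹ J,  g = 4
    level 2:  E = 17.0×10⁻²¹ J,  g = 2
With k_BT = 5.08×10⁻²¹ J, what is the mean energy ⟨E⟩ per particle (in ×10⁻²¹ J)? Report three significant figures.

0.961 ×10⁻²¹ J

Eᵢ/kT = 0, 3.0709, 3.3465.
Z = Σ gᵢe^(−Eᵢ/kT) = 4·e^(−0) + 4·e^(−3.0709) + 2·e^(−3.3465) = 4.0000 + 0.18552 + 0.070415 = 4.2559.
⟨E⟩ = Σ Eᵢ gᵢe^(−Eᵢ/kT) / Z = (0·4.0000 + 15.6·0.18552 + 17.0·0.070415) / 4.2559 = 0.961 ×10⁻²¹ J.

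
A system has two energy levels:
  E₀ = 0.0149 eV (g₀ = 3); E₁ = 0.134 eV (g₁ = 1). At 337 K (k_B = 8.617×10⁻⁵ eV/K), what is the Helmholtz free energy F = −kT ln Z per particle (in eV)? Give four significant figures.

k_BT = 8.617×10⁻⁵ × 337 K = 0.0290393 eV.
Eᵢ/kT = 0.513098, 4.61444.
Z = Σ gᵢe^(−Eᵢ/kT) = 3·e^(−0.513098) + 1·e^(−4.61444) = 1.79591 + 0.00990773 = 1.80582.
F = −kT ln Z = −0.0290393 × ln(1.80582) = −0.0290393 × 0.591015 = -0.01716 eV.

-0.01716 eV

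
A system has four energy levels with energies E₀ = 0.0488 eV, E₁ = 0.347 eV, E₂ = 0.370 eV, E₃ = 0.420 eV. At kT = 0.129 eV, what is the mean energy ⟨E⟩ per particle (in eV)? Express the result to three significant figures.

0.111 eV

Eᵢ/kT = 0.37829, 2.6899, 2.8682, 3.2558.
Z = Σ e^(−Eᵢ/kT) = e^(−0.37829) + e^(−2.6899) + e^(−2.8682) + e^(−3.2558) = 0.68503 + 0.067888 + 0.056801 + 0.038550 = 0.84827.
⟨E⟩ = Σ Eᵢ e^(−Eᵢ/kT) / Z = (0.0488·0.68503 + 0.347·0.067888 + 0.370·0.056801 + 0.420·0.038550) / 0.84827 = 0.111 eV.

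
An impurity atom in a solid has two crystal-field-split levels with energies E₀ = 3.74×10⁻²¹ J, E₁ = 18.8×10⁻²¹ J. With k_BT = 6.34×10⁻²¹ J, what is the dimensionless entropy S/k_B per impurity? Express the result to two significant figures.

0.29

Eᵢ/kT = 0.5899, 2.965.
Z = Σ e^(−Eᵢ/kT) = e^(−0.5899) + e^(−2.965) = 0.5544 + 0.05156 = 0.6060.
⟨E⟩ = Σ EᵢPᵢ = 5.021 ×10⁻²¹ J.
S/k_B = ln Z + ⟨E⟩/kT = ln(0.6060) + 5.021/6.34 = -0.5009 + 0.7920 = 0.29.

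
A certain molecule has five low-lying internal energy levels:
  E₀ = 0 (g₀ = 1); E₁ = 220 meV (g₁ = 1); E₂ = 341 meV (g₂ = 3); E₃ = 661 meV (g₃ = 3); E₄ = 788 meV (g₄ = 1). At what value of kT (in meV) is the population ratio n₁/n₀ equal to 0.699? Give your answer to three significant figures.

n₁/n₀ = (g₁/g₀) exp[−(E₁−E₀)/kT] = 0.699.
⇒ (E₁−E₀)/kT = ln((1/1)/0.699) = ln(1.4306) = 0.35809.
kT = 220 meV / 0.35809 = 614 meV.

614 meV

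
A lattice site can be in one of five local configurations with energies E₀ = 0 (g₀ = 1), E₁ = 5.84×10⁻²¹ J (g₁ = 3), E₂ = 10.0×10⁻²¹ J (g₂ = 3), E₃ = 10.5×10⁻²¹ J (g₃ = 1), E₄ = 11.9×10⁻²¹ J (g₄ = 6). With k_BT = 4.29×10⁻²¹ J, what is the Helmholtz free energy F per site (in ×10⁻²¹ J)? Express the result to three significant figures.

-3.97 ×10⁻²¹ J

Eᵢ/kT = 0, 1.3613, 2.3310, 2.4476, 2.7739.
Z = Σ gᵢe^(−Eᵢ/kT) = 1·e^(−0) + 3·e^(−1.3613) + 3·e^(−2.3310) + 1·e^(−2.4476) + 6·e^(−2.7739) = 1.0000 + 0.76898 + 0.29160 + 0.086501 + 0.37451 = 2.5216.
F = −kT ln Z = −4.29 × ln(2.5216) = −4.29 × 0.92489 = -3.97 ×10⁻²¹ J.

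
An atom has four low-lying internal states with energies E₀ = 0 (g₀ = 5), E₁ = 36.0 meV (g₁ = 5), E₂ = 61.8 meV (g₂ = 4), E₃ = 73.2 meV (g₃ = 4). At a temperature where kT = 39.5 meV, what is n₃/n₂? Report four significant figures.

n₃/n₂ = (g₃/g₂) exp[−(E₃−E₂)/kT] = (4/4) × exp(−(11.4 meV)/(39.5 meV)) = (4/4) × exp(-0.288608) = 0.7493.

0.7493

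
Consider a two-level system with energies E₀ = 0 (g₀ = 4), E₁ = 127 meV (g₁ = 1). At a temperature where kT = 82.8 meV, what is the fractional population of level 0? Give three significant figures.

Eᵢ/kT = 0, 1.5338.
Z = Σ gᵢe^(−Eᵢ/kT) = 4·e^(−0) + 1·e^(−1.5338) = 4.0000 + 0.21571 = 4.2157.
P₀ = g₀ e^(−E₀/kT) / Z = 4.0000/4.2157 = 0.949.

0.949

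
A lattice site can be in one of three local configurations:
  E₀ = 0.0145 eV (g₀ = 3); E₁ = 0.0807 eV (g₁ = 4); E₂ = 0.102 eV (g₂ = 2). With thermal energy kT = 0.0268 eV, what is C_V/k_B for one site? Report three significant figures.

Eᵢ/kT = 0.54104, 3.0112, 3.8060.
Z = Σ gᵢe^(−Eᵢ/kT) = 3·e^(−0.54104) + 4·e^(−3.0112) + 2·e^(−3.8060) = 1.7464 + 0.19693 + 0.044474 = 1.9878.
⟨E⟩ = 0.023016 eV, ⟨E²⟩ = 0.0010627 eV².
C_V/k_B = (⟨E²⟩ − ⟨E⟩²)/(kT)² = (0.0010627 − 0.00052974)/0.00071824 = 0.742.

0.742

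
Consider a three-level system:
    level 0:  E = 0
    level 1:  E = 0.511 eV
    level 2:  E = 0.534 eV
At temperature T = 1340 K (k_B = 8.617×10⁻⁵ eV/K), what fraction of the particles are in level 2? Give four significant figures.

0.009598

k_BT = 8.617×10⁻⁵ × 1340 K = 0.115468 eV.
Eᵢ/kT = 0, 4.42547, 4.62466.
Z = Σ e^(−Eᵢ/kT) = e^(−0) + e^(−4.42547) + e^(−4.62466) = 1.00000 + 0.0119686 + 0.00980699 = 1.02178.
P₂ = e^(−E₂/kT) / Z = 0.00980699/1.02178 = 0.009598.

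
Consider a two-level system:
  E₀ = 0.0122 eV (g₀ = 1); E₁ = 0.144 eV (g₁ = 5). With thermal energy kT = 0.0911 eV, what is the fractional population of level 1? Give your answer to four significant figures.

Eᵢ/kT = 0.133919, 1.58068.
Z = Σ gᵢe^(−Eᵢ/kT) = 1·e^(−0.133919) + 5·e^(−1.58068) = 0.874661 + 1.02918 = 1.90384.
P₁ = g₁ e^(−E₁/kT) / Z = 1.02918/1.90384 = 0.5406.

0.5406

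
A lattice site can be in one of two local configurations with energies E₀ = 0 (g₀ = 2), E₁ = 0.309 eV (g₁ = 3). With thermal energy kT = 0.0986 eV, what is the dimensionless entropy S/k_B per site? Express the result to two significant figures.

Eᵢ/kT = 0, 3.134.
Z = Σ gᵢe^(−Eᵢ/kT) = 2·e^(−0) + 3·e^(−3.134) = 2.000 + 0.1306 = 2.131.
⟨E⟩ = Σ EᵢPᵢ = 0.01894 eV.
S/k_B = ln Z + ⟨E⟩/kT = ln(2.131) + 0.01894/0.0986 = 0.7566 + 0.1921 = 0.95.

0.95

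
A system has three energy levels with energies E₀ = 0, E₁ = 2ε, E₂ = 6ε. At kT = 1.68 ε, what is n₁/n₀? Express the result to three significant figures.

n₁/n₀ = exp[−(E₁−E₀)/kT] = exp(−(2ε)/(1.68ε)) = exp(-1.1905) = 0.304.

0.304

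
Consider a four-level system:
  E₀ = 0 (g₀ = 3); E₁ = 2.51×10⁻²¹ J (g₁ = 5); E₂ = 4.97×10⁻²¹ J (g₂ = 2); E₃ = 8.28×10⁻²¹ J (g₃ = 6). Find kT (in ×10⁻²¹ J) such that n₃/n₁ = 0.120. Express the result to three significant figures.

n₃/n₁ = (g₃/g₁) exp[−(E₃−E₁)/kT] = 0.120.
⇒ (E₃−E₁)/kT = ln((6/5)/0.120) = ln(10.000) = 2.3026.
kT = 5.77 ×10⁻²¹ J / 2.3026 = 2.51 ×10⁻²¹ J.

2.51 ×10⁻²¹ J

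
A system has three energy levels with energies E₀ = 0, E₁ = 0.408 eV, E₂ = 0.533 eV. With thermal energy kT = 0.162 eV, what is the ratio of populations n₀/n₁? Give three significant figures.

12.4

n₀/n₁ = exp[−(E₀−E₁)/kT] = exp(−(-0.408 eV)/(0.162 eV)) = exp(2.5185) = 12.4.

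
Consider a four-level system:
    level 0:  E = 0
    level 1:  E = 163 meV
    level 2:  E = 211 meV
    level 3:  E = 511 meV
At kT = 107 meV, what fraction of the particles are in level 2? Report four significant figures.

Eᵢ/kT = 0, 1.52336, 1.97196, 4.77570.
Z = Σ e^(−Eᵢ/kT) = e^(−0) + e^(−1.52336) + e^(−1.97196) + e^(−4.77570) = 1.00000 + 0.217978 + 0.139184 + 0.00843218 = 1.36559.
P₂ = e^(−E₂/kT) / Z = 0.139184/1.36559 = 0.1019.

0.1019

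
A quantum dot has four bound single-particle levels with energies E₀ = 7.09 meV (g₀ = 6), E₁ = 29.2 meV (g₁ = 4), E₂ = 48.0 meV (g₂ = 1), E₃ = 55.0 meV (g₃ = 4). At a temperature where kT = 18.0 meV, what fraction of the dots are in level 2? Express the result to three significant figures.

Eᵢ/kT = 0.39389, 1.6222, 2.6667, 3.0556.
Z = Σ gᵢe^(−Eᵢ/kT) = 6·e^(−0.39389) + 4·e^(−1.6222) + 1·e^(−2.6667) + 4·e^(−3.0556) = 4.0466 + 0.78986 + 0.069481 + 0.18838 = 5.0943.
P₂ = g₂ e^(−E₂/kT) / Z = 0.069481/5.0943 = 0.0136.

0.0136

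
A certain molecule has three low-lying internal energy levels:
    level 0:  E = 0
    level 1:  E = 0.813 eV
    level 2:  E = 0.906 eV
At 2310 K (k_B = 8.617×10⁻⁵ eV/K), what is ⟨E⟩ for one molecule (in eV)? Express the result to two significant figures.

0.023 eV

k_BT = 8.617×10⁻⁵ × 2310 K = 0.1991 eV.
Eᵢ/kT = 0, 4.083, 4.550.
Z = Σ e^(−Eᵢ/kT) = e^(−0) + e^(−4.083) + e^(−4.550) = 1.000 + 0.01686 + 0.01057 = 1.027.
⟨E⟩ = Σ Eᵢ e^(−Eᵢ/kT) / Z = (0·1.000 + 0.813·0.01686 + 0.906·0.01057) / 1.027 = 0.023 eV.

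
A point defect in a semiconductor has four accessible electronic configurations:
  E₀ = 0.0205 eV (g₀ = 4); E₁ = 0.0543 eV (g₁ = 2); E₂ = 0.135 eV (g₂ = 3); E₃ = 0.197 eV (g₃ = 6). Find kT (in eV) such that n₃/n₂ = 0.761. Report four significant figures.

n₃/n₂ = (g₃/g₂) exp[−(E₃−E₂)/kT] = 0.761.
⇒ (E₃−E₂)/kT = ln((6/3)/0.761) = ln(2.62812) = 0.966269.
kT = 0.062 eV / 0.966269 = 0.06416 eV.

0.06416 eV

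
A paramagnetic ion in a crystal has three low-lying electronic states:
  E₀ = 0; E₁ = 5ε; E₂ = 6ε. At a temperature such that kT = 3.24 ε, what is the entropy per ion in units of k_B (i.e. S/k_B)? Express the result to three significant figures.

0.768

Eᵢ/kT = 0, 1.5432, 1.8519.
Z = Σ e^(−Eᵢ/kT) = e^(−0) + e^(−1.5432) + e^(−1.8519) = 1.0000 + 0.21370 + 0.15694 = 1.3706.
⟨E⟩ = Σ EᵢPᵢ = 1.4666 ε.
S/k_B = ln Z + ⟨E⟩/kT = ln(1.3706) + 1.4666/3.24 = 0.31525 + 0.45265 = 0.768.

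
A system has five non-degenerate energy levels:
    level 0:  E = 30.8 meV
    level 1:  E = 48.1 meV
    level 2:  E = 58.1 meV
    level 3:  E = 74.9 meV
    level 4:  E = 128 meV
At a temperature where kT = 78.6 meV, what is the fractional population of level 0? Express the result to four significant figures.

0.2967

Eᵢ/kT = 0.391858, 0.611959, 0.739186, 0.952926, 1.62850.
Z = Σ e^(−Eᵢ/kT) = e^(−0.391858) + e^(−0.611959) + e^(−0.739186) + e^(−0.952926) + e^(−1.62850) = 0.675800 + 0.542287 + 0.477502 + 0.385611 + 0.196224 = 2.27742.
P₀ = e^(−E₀/kT) / Z = 0.675800/2.27742 = 0.2967.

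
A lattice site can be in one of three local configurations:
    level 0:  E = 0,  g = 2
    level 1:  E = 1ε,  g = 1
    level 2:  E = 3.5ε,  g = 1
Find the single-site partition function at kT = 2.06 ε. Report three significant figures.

Eᵢ/kT = 0, 0.48544, 1.6990.
Z = Σ gᵢe^(−Eᵢ/kT) = 2·e^(−0) + 1·e^(−0.48544) + 1·e^(−1.6990) = 2.0000 + 0.61543 + 0.18287 = 2.7983.

Z = 2.80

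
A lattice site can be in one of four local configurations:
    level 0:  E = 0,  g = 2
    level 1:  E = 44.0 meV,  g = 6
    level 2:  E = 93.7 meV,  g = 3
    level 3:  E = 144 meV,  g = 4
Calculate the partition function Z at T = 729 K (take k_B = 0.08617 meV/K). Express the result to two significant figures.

Z = 6.1

k_BT = 0.08617 × 729 K = 62.82 meV.
Eᵢ/kT = 0, 0.7004, 1.492, 2.292.
Z = Σ gᵢe^(−Eᵢ/kT) = 2·e^(−0) + 6·e^(−0.7004) + 3·e^(−1.492) + 4·e^(−2.292) = 2.000 + 2.978 + 0.6748 + 0.4043 = 6.057.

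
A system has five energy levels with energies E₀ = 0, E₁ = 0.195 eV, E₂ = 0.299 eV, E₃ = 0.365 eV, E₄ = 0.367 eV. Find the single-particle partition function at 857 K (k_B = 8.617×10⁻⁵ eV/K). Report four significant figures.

Z = 1.103

k_BT = 8.617×10⁻⁵ × 857 K = 0.0738477 eV.
Eᵢ/kT = 0, 2.64057, 4.04887, 4.94260, 4.96969.
Z = Σ e^(−Eᵢ/kT) = e^(−0) + e^(−2.64057) + e^(−4.04887) + e^(−4.94260) + e^(−4.96969) = 1.00000 + 0.0713206 + 0.0174421 + 0.00713602 + 0.00694530 = 1.10284.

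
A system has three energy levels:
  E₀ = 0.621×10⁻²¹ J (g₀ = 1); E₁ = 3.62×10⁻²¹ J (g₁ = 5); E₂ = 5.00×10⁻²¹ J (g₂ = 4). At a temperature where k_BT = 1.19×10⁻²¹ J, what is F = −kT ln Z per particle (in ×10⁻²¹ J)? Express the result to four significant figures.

0.1360 ×10⁻²¹ J

Eᵢ/kT = 0.521849, 3.04202, 4.20168.
Z = Σ gᵢe^(−Eᵢ/kT) = 1·e^(−0.521849) + 5·e^(−3.04202) + 4·e^(−4.20168) = 0.593422 + 0.238692 + 0.0598816 = 0.891996.
F = −kT ln Z = −1.19 × ln(0.891996) = −1.19 × -0.114294 = 0.1360 ×10⁻²¹ J.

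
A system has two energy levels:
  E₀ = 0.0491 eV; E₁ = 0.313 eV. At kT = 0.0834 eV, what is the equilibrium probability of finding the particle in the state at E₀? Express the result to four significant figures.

0.9595

Eᵢ/kT = 0.588729, 3.75300.
Z = Σ e^(−Eᵢ/kT) = e^(−0.588729) + e^(−3.75300) = 0.555032 + 0.0234473 = 0.578479.
P₀ = e^(−E₀/kT) / Z = 0.555032/0.578479 = 0.9595.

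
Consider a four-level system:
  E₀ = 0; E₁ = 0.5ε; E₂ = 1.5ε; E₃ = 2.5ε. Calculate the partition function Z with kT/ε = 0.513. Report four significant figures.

Eᵢ/kT = 0, 0.974659, 2.92398, 4.87329.
Z = Σ e^(−Eᵢ/kT) = e^(−0) + e^(−0.974659) + e^(−2.92398) + e^(−4.87329) = 1.00000 + 0.377321 + 0.0537195 + 0.00764816 = 1.43869.

Z = 1.439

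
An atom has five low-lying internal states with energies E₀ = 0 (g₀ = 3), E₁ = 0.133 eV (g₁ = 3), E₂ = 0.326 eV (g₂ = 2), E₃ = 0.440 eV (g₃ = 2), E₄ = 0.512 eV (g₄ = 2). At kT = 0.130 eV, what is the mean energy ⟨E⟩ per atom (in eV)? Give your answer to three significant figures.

0.0566 eV

Eᵢ/kT = 0, 1.0231, 2.5077, 3.3846, 3.9385.
Z = Σ gᵢe^(−Eᵢ/kT) = 3·e^(−0) + 3·e^(−1.0231) + 2·e^(−2.5077) + 2·e^(−3.3846) + 2·e^(−3.9385) = 3.0000 + 1.0784 + 0.16291 + 0.067782 + 0.038955 = 4.3480.
⟨E⟩ = Σ Eᵢ gᵢe^(−Eᵢ/kT) / Z = (0·3.0000 + 0.133·1.0784 + 0.326·0.16291 + 0.440·0.067782 + 0.512·0.038955) / 4.3480 = 0.0566 eV.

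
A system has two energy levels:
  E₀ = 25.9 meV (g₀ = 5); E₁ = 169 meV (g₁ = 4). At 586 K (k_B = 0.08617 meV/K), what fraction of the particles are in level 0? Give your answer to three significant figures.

0.955

k_BT = 0.08617 × 586 K = 50.496 meV.
Eᵢ/kT = 0.51291, 3.3468.
Z = Σ gᵢe^(−Eᵢ/kT) = 5·e^(−0.51291) + 4·e^(−3.3468) = 2.9938 + 0.14079 = 3.1346.
P₀ = g₀ e^(−E₀/kT) / Z = 2.9938/3.1346 = 0.955.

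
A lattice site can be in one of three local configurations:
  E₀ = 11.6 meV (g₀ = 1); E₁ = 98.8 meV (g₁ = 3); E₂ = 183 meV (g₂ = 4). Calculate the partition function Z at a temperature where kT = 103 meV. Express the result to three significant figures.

Z = 2.72

Eᵢ/kT = 0.11262, 0.95922, 1.7767.
Z = Σ gᵢe^(−Eᵢ/kT) = 1·e^(−0.11262) + 3·e^(−0.95922) + 4·e^(−1.7767) = 0.89349 + 1.1496 + 0.67678 = 2.7199.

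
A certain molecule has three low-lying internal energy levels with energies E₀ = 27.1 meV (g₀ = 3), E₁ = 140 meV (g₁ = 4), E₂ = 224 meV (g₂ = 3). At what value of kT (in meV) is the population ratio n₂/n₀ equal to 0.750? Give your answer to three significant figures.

n₂/n₀ = (g₂/g₀) exp[−(E₂−E₀)/kT] = 0.750.
⇒ (E₂−E₀)/kT = ln((3/3)/0.750) = ln(1.3333) = 0.28766.
kT = 196.9 meV / 0.28766 = 684 meV.

684 meV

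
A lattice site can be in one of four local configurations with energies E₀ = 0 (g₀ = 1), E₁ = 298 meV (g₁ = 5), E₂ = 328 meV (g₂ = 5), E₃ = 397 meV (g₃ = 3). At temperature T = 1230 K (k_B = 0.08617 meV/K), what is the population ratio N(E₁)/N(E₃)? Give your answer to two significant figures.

4.2

k_BT = 0.08617 × 1230 K = 106.0 meV.
n₁/n₃ = (g₁/g₃) exp[−(E₁−E₃)/kT] = (5/3) × exp(−(-99 meV)/(106.0 meV)) = (5/3) × exp(0.9340) = 4.2.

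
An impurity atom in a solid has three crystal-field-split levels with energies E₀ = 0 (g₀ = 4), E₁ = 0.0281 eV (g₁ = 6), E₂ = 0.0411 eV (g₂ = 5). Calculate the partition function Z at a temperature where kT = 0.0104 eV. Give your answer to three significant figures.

Z = 4.50

Eᵢ/kT = 0, 2.7019, 3.9519.
Z = Σ gᵢe^(−Eᵢ/kT) = 4·e^(−0) + 6·e^(−2.7019) + 5·e^(−3.9519) = 4.0000 + 0.40247 + 0.096091 = 4.4986.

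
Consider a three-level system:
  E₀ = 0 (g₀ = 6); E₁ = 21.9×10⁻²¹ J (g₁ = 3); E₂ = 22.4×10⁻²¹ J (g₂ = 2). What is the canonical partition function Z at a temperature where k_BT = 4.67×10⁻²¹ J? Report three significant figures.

Eᵢ/kT = 0, 4.6895, 4.7966.
Z = Σ gᵢe^(−Eᵢ/kT) = 6·e^(−0) + 3·e^(−4.6895) + 2·e^(−4.7966) = 6.0000 + 0.027574 + 0.016516 = 6.0441.

Z = 6.04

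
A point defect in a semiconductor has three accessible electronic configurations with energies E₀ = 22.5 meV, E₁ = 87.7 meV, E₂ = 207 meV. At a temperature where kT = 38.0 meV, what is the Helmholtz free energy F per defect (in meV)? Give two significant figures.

Eᵢ/kT = 0.5921, 2.308, 5.447.
Z = Σ e^(−Eᵢ/kT) = e^(−0.5921) + e^(−2.308) + e^(−5.447) = 0.5532 + 0.09946 + 0.004309 = 0.6570.
F = −kT ln Z = −38.0 × ln(0.6570) = −38.0 × -0.4201 = 16 meV.

16 meV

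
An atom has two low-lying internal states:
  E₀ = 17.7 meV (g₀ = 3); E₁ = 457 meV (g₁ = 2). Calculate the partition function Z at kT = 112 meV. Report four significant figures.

Z = 2.595

Eᵢ/kT = 0.158036, 4.08036.
Z = Σ gᵢe^(−Eᵢ/kT) = 3·e^(−0.158036) + 2·e^(−4.08036) = 2.56146 + 0.0338028 = 2.59526.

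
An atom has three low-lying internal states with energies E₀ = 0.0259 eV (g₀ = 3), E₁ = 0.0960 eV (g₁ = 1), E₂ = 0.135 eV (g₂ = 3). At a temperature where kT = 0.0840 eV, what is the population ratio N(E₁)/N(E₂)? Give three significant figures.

0.530

n₁/n₂ = (g₁/g₂) exp[−(E₁−E₂)/kT] = (1/3) × exp(−(-0.0390 eV)/(0.0840 eV)) = (1/3) × exp(0.46429) = 0.530.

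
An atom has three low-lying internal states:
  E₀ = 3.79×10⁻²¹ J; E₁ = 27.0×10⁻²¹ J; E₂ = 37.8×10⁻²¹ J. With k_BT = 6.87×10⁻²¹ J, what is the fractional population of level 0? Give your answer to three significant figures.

0.960

Eᵢ/kT = 0.55167, 3.9301, 5.5022.
Z = Σ e^(−Eᵢ/kT) = e^(−0.55167) + e^(−3.9301) + e^(−5.5022) = 0.57599 + 0.019642 + 0.0040778 = 0.59971.
P₀ = e^(−E₀/kT) / Z = 0.57599/0.59971 = 0.960.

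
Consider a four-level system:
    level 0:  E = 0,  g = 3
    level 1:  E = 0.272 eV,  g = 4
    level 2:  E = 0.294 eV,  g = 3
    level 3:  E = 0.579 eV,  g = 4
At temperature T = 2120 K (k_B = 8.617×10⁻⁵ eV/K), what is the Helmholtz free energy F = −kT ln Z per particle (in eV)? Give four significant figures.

-0.2816 eV

k_BT = 8.617×10⁻⁵ × 2120 K = 0.182680 eV.
Eᵢ/kT = 0, 1.48894, 1.60937, 3.16948.
Z = Σ gᵢe^(−Eᵢ/kT) = 3·e^(−0) + 4·e^(−1.48894) + 3·e^(−1.60937) + 4·e^(−3.16948) = 3.00000 + 0.902447 + 0.600041 + 0.168102 = 4.67059.
F = −kT ln Z = −0.182680 × ln(4.67059) = −0.182680 × 1.54129 = -0.2816 eV.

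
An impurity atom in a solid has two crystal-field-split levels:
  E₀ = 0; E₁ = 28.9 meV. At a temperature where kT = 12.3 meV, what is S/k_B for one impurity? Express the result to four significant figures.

Eᵢ/kT = 0, 2.34959.
Z = Σ e^(−Eᵢ/kT) = e^(−0) + e^(−2.34959) = 1.00000 + 0.0954083 = 1.09541.
⟨E⟩ = Σ EᵢPᵢ = 2.51714 meV.
S/k_B = ln Z + ⟨E⟩/kT = ln(1.09541) + 2.51714/12.3 = 0.0911287 + 0.204646 = 0.2958.

0.2958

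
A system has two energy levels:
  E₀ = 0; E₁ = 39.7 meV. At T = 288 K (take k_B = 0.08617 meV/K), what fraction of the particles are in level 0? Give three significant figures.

0.832

k_BT = 0.08617 × 288 K = 24.817 meV.
Eᵢ/kT = 0, 1.5997.
Z = Σ e^(−Eᵢ/kT) = e^(−0) + e^(−1.5997) = 1.0000 + 0.20196 = 1.2020.
P₀ = e^(−E₀/kT) / Z = 1.0000/1.2020 = 0.832.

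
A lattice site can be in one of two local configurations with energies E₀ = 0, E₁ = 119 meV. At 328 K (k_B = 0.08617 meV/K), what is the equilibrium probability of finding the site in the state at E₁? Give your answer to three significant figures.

k_BT = 0.08617 × 328 K = 28.264 meV.
Eᵢ/kT = 0, 4.2103.
Z = Σ e^(−Eᵢ/kT) = e^(−0) + e^(−4.2103) = 1.0000 + 0.014842 = 1.0148.
P₁ = e^(−E₁/kT) / Z = 0.014842/1.0148 = 0.0146.

0.0146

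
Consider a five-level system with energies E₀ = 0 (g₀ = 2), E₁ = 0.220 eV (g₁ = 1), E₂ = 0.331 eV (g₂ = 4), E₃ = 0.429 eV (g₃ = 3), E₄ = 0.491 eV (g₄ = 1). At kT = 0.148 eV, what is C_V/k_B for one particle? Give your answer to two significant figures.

1.1

Eᵢ/kT = 0, 1.486, 2.236, 2.899, 3.318.
Z = Σ gᵢe^(−Eᵢ/kT) = 2·e^(−0) + 1·e^(−1.486) + 4·e^(−2.236) + 3·e^(−2.899) + 1·e^(−3.318) = 2.000 + 0.2263 + 0.4275 + 0.1652 + 0.03623 = 2.855.
⟨E⟩ = 0.09806 eV, ⟨E²⟩ = 0.03395 eV².
C_V/k_B = (⟨E²⟩ − ⟨E⟩²)/(kT)² = (0.03395 − 0.009616)/0.02190 = 1.1.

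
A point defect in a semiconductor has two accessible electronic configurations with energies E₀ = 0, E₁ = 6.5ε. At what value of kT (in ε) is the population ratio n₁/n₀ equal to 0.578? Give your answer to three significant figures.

11.9 ε

n₁/n₀ = exp[−(E₁−E₀)/kT] = 0.578.
⇒ (E₁−E₀)/kT = ln(1/0.578) = ln(1.7301) = 0.54818.
kT = 6.5ε / 0.54818 = 11.9 ε.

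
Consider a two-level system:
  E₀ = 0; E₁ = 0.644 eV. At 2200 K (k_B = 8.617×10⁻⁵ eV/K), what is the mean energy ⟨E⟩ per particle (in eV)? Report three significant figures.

0.0209 eV

k_BT = 8.617×10⁻⁵ × 2200 K = 0.18957 eV.
Eᵢ/kT = 0, 3.3972.
Z = Σ e^(−Eᵢ/kT) = e^(−0) + e^(−3.3972) = 1.0000 + 0.033467 = 1.0335.
⟨E⟩ = Σ Eᵢ e^(−Eᵢ/kT) / Z = (0·1.0000 + 0.644·0.033467) / 1.0335 = 0.0209 eV.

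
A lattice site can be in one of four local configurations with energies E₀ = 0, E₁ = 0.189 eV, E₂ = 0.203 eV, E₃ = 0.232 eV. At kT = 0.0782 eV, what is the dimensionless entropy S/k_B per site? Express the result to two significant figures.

0.66

Eᵢ/kT = 0, 2.417, 2.596, 2.967.
Z = Σ e^(−Eᵢ/kT) = e^(−0) + e^(−2.417) + e^(−2.596) + e^(−2.967) = 1.000 + 0.08919 + 0.07457 + 0.05146 = 1.215.
⟨E⟩ = Σ EᵢPᵢ = 0.03616 eV.
S/k_B = ln Z + ⟨E⟩/kT = ln(1.215) + 0.03616/0.0782 = 0.1947 + 0.4624 = 0.66.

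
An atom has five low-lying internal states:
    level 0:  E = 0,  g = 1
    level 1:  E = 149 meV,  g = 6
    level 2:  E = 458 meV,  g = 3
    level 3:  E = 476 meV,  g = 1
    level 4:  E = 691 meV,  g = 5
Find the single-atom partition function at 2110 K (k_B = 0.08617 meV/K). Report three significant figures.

Z = 4.07

k_BT = 0.08617 × 2110 K = 181.82 meV.
Eᵢ/kT = 0, 0.81949, 2.5190, 2.6180, 3.8005.
Z = Σ gᵢe^(−Eᵢ/kT) = 1·e^(−0) + 6·e^(−0.81949) + 3·e^(−2.5190) + 1·e^(−2.6180) + 5·e^(−3.8005) = 1.0000 + 2.6439 + 0.24162 + 0.072949 + 0.11180 = 4.0703.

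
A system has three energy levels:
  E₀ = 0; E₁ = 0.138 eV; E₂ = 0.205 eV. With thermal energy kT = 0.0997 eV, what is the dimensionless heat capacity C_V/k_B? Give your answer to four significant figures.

0.5449

Eᵢ/kT = 0, 1.38415, 2.05617.
Z = Σ e^(−Eᵢ/kT) = e^(−0) + e^(−1.38415) + e^(−2.05617) = 1.00000 + 0.250537 + 0.127943 = 1.37848.
⟨E⟩ = 0.0441083 eV, ⟨E²⟩ = 0.00736175 eV².
C_V/k_B = (⟨E²⟩ − ⟨E⟩²)/(kT)² = (0.00736175 − 0.00194554)/0.00994009 = 0.5449.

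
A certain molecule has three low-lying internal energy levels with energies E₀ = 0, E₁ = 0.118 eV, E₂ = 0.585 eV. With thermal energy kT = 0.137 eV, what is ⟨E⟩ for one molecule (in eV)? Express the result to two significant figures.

Eᵢ/kT = 0, 0.8613, 4.270.
Z = Σ e^(−Eᵢ/kT) = e^(−0) + e^(−0.8613) + e^(−4.270) = 1.000 + 0.4226 + 0.01398 = 1.437.
⟨E⟩ = Σ Eᵢ e^(−Eᵢ/kT) / Z = (0·1.000 + 0.118·0.4226 + 0.585·0.01398) / 1.437 = 0.040 eV.

0.040 eV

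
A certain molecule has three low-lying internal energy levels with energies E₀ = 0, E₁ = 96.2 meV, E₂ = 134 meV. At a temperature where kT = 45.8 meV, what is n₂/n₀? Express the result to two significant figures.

n₂/n₀ = exp[−(E₂−E₀)/kT] = exp(−(134 meV)/(45.8 meV)) = exp(-2.926) = 0.054.

0.054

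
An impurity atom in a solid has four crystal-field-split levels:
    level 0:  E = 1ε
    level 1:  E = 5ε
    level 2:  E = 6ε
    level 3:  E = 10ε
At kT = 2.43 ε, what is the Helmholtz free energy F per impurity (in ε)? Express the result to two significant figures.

Eᵢ/kT = 0.4115, 2.058, 2.469, 4.115.
Z = Σ e^(−Eᵢ/kT) = e^(−0.4115) + e^(−2.058) + e^(−2.469) + e^(−4.115) = 0.6627 + 0.1277 + 0.08467 + 0.01633 = 0.8914.
F = −kT ln Z = −2.43 × ln(0.8914) = −2.43 × -0.1150 = 0.28 ε.

0.28 ε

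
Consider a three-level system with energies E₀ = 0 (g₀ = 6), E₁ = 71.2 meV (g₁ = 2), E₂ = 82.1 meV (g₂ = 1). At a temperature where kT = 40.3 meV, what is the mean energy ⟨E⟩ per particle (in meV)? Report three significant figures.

5.41 meV

Eᵢ/kT = 0, 1.7667, 2.0372.
Z = Σ gᵢe^(−Eᵢ/kT) = 6·e^(−0) + 2·e^(−1.7667) + 1·e^(−2.0372) = 6.0000 + 0.34179 + 0.13039 = 6.4722.
⟨E⟩ = Σ Eᵢ gᵢe^(−Eᵢ/kT) / Z = (0·6.0000 + 71.2·0.34179 + 82.1·0.13039) / 6.4722 = 5.41 meV.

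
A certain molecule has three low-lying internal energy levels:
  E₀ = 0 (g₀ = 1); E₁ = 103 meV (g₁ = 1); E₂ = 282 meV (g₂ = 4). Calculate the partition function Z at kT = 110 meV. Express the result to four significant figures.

Eᵢ/kT = 0, 0.936364, 2.56364.
Z = Σ gᵢe^(−Eᵢ/kT) = 1·e^(−0) + 1·e^(−0.936364) + 4·e^(−2.56364) = 1.00000 + 0.392051 + 0.308095 = 1.70015.

Z = 1.700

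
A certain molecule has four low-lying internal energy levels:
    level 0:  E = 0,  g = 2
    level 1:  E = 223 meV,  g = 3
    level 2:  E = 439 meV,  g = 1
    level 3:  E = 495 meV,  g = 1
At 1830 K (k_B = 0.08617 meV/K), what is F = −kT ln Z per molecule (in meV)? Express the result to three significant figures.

k_BT = 0.08617 × 1830 K = 157.69 meV.
Eᵢ/kT = 0, 1.4142, 2.7839, 3.1391.
Z = Σ gᵢe^(−Eᵢ/kT) = 2·e^(−0) + 3·e^(−1.4142) + 1·e^(−2.7839) + 1·e^(−3.1391) = 2.0000 + 0.72936 + 0.061797 + 0.043322 = 2.8345.
F = −kT ln Z = −157.69 × ln(2.8345) = −157.69 × 1.0419 = -164 meV.

-164 meV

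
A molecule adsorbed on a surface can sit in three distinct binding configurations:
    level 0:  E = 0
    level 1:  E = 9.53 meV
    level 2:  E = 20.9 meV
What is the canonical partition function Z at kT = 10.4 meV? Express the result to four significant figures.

Z = 1.534

Eᵢ/kT = 0, 0.916346, 2.00962.
Z = Σ e^(−Eᵢ/kT) = e^(−0) + e^(−0.916346) + e^(−2.00962) = 1.00000 + 0.399978 + 0.134040 = 1.53402.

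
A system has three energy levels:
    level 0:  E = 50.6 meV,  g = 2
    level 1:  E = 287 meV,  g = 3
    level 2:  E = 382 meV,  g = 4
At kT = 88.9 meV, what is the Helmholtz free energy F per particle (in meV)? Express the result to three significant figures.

-23.7 meV

Eᵢ/kT = 0.56918, 3.2283, 4.2970.
Z = Σ gᵢe^(−Eᵢ/kT) = 2·e^(−0.56918) + 3·e^(−3.2283) + 4·e^(−4.2970) = 1.1320 + 0.11887 + 0.054437 = 1.3053.
F = −kT ln Z = −88.9 × ln(1.3053) = −88.9 × 0.26643 = -23.7 meV.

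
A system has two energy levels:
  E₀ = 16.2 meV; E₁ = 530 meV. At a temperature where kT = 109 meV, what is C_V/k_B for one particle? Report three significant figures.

Eᵢ/kT = 0.14862, 4.8624.
Z = Σ e^(−Eᵢ/kT) = e^(−0.14862) + e^(−4.8624) = 0.86190 + 0.0077319 = 0.86963.
⟨E⟩ = 20.768 meV, ⟨E²⟩ = 2757.6 meV².
C_V/k_B = (⟨E²⟩ − ⟨E⟩²)/(kT)² = (2757.6 − 431.31)/11881 = 0.196.

0.196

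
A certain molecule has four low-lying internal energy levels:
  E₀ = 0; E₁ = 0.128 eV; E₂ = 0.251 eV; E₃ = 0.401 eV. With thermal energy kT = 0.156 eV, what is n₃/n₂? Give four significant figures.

0.3823

n₃/n₂ = exp[−(E₃−E₂)/kT] = exp(−(0.150 eV)/(0.156 eV)) = exp(-0.961538) = 0.3823.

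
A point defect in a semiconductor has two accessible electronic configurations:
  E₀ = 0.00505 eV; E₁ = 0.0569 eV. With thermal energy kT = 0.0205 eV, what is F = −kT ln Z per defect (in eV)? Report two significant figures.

Eᵢ/kT = 0.2463, 2.776.
Z = Σ e^(−Eᵢ/kT) = e^(−0.2463) + e^(−2.776) = 0.7817 + 0.06229 = 0.8440.
F = −kT ln Z = −0.0205 × ln(0.8440) = −0.0205 × -0.1696 = 0.0035 eV.

0.0035 eV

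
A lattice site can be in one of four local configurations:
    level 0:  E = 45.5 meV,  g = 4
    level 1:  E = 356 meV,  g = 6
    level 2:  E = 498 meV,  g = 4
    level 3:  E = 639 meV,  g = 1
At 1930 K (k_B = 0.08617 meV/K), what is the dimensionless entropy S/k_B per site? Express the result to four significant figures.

k_BT = 0.08617 × 1930 K = 166.308 meV.
Eᵢ/kT = 0.273589, 2.14061, 2.99444, 3.84227.
Z = Σ gᵢe^(−Eᵢ/kT) = 4·e^(−0.273589) + 6·e^(−2.14061) + 4·e^(−2.99444) + 1·e^(−3.84227) = 3.04258 + 0.705499 + 0.200259 + 0.0214449 = 3.96978.
⟨E⟩ = Σ EᵢPᵢ = 126.714 meV.
S/k_B = ln Z + ⟨E⟩/kT = ln(3.96978) + 126.714/166.308 = 1.37871 + 0.761924 = 2.141.

2.141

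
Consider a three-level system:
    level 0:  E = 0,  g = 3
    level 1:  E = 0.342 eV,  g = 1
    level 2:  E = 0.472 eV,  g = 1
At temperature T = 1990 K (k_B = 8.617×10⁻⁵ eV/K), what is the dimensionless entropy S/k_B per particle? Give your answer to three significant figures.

k_BT = 8.617×10⁻⁵ × 1990 K = 0.17148 eV.
Eᵢ/kT = 0, 1.9944, 2.7525.
Z = Σ gᵢe^(−Eᵢ/kT) = 3·e^(−0) + 1·e^(−1.9944) + 1·e^(−2.7525) = 3.0000 + 0.13610 + 0.063768 = 3.1999.
⟨E⟩ = Σ EᵢPᵢ = 0.023952 eV.
S/k_B = ln Z + ⟨E⟩/kT = ln(3.1999) + 0.023952/0.17148 = 1.1631 + 0.13968 = 1.30.

1.30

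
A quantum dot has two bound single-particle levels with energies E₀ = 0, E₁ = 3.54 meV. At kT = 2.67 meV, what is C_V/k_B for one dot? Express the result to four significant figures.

Eᵢ/kT = 0, 1.32584.
Z = Σ e^(−Eᵢ/kT) = e^(−0) + e^(−1.32584) = 1.00000 + 0.265580 = 1.26558.
⟨E⟩ = 0.742864 meV, ⟨E²⟩ = 2.62974 meV².
C_V/k_B = (⟨E²⟩ − ⟨E⟩²)/(kT)² = (2.62974 − 0.551847)/7.12890 = 0.2915.

0.2915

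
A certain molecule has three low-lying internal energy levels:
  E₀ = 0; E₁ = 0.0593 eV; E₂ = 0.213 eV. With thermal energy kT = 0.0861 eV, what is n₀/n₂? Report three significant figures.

11.9

n₀/n₂ = exp[−(E₀−E₂)/kT] = exp(−(-0.213 eV)/(0.0861 eV)) = exp(2.4739) = 11.9.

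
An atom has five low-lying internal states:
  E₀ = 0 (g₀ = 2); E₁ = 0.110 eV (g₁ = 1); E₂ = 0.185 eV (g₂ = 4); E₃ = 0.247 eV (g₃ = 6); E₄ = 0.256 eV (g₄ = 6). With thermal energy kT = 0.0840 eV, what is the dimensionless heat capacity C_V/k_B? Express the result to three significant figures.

1.52

Eᵢ/kT = 0, 1.3095, 2.2024, 2.9405, 3.0476.
Z = Σ gᵢe^(−Eᵢ/kT) = 2·e^(−0) + 1·e^(−1.3095) + 4·e^(−2.2024) + 6·e^(−2.9405) + 6·e^(−3.0476) = 2.0000 + 0.26996 + 0.44215 + 0.31704 + 0.28484 = 3.3140.
⟨E⟩ = 0.079276 eV, ⟨E²⟩ = 0.017021 eV².
C_V/k_B = (⟨E²⟩ − ⟨E⟩²)/(kT)² = (0.017021 − 0.0062847)/0.0070560 = 1.52.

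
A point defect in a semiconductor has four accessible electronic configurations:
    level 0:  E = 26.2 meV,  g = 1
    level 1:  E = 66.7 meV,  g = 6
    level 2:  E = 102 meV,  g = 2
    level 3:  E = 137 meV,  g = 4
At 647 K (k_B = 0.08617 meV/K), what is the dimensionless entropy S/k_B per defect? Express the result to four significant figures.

2.387

k_BT = 0.08617 × 647 K = 55.7520 meV.
Eᵢ/kT = 0.469938, 1.19637, 1.82953, 2.45731.
Z = Σ gᵢe^(−Eᵢ/kT) = 1·e^(−0.469938) + 6·e^(−1.19637) + 2·e^(−1.82953) + 4·e^(−2.45731) = 0.625041 + 1.81374 + 0.320978 + 0.342660 = 3.10242.
⟨E⟩ = Σ EᵢPᵢ = 69.9572 meV.
S/k_B = ln Z + ⟨E⟩/kT = ln(3.10242) + 69.9572/55.7520 = 1.13218 + 1.25479 = 2.387.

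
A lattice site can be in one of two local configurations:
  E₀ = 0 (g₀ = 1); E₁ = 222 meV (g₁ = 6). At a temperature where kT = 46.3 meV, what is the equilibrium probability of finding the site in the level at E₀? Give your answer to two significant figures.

Eᵢ/kT = 0, 4.795.
Z = Σ gᵢe^(−Eᵢ/kT) = 1·e^(−0) + 6·e^(−4.795) = 1.000 + 0.04963 = 1.050.
P₀ = g₀ e^(−E₀/kT) / Z = 1.000/1.050 = 0.95.

0.95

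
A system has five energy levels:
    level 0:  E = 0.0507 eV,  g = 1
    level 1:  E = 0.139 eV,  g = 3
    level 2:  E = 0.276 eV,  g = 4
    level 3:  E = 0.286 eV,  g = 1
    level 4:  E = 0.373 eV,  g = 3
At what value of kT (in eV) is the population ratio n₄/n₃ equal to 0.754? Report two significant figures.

n₄/n₃ = (g₄/g₃) exp[−(E₄−E₃)/kT] = 0.754.
⇒ (E₄−E₃)/kT = ln((3/1)/0.754) = ln(3.979) = 1.381.
kT = 0.087 eV / 1.381 = 0.063 eV.

0.063 eV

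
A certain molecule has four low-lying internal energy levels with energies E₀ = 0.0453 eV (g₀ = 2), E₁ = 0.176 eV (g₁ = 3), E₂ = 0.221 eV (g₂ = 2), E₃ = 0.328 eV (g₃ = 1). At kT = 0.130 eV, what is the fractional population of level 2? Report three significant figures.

Eᵢ/kT = 0.34846, 1.3538, 1.7000, 2.5231.
Z = Σ gᵢe^(−Eᵢ/kT) = 2·e^(−0.34846) + 3·e^(−1.3538) + 2·e^(−1.7000) + 1·e^(−2.5231) = 1.4115 + 0.77477 + 0.36537 + 0.080211 = 2.6319.
P₂ = g₂ e^(−E₂/kT) / Z = 0.36537/2.6319 = 0.139.

0.139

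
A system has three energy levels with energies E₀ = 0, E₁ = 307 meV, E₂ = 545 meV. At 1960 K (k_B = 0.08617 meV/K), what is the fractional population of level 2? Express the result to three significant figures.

k_BT = 0.08617 × 1960 K = 168.89 meV.
Eᵢ/kT = 0, 1.8178, 3.2270.
Z = Σ e^(−Eᵢ/kT) = e^(−0) + e^(−1.8178) + e^(−3.2270) = 1.0000 + 0.16238 + 0.039676 = 1.2021.
P₂ = e^(−E₂/kT) / Z = 0.039676/1.2021 = 0.0330.

0.0330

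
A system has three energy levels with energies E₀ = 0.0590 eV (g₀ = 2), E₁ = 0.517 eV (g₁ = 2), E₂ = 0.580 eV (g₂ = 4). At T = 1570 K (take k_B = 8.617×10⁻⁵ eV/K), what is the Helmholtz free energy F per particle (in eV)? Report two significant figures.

-0.045 eV

k_BT = 8.617×10⁻⁵ × 1570 K = 0.1353 eV.
Eᵢ/kT = 0.4361, 3.821, 4.287.
Z = Σ gᵢe^(−Eᵢ/kT) = 2·e^(−0.4361) + 2·e^(−3.821) + 4·e^(−4.287) = 1.293 + 0.04381 + 0.05498 = 1.392.
F = −kT ln Z = −0.1353 × ln(1.392) = −0.1353 × 0.3307 = -0.045 eV.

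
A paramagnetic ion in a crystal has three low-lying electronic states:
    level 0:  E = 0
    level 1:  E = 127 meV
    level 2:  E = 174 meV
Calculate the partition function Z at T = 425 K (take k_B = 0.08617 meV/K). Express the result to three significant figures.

k_BT = 0.08617 × 425 K = 36.622 meV.
Eᵢ/kT = 0, 3.4679, 4.7512.
Z = Σ e^(−Eᵢ/kT) = e^(−0) + e^(−3.4679) + e^(−4.7512) = 1.0000 + 0.031182 + 0.0086413 = 1.0398.

Z = 1.04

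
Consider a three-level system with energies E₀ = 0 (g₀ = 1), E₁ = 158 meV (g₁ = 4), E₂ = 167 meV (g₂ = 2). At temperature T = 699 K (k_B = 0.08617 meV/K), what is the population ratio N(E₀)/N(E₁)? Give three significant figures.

3.44

k_BT = 0.08617 × 699 K = 60.233 meV.
n₀/n₁ = (g₀/g₁) exp[−(E₀−E₁)/kT] = (1/4) × exp(−(-158 meV)/(60.233 meV)) = (1/4) × exp(2.6231) = 3.44.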